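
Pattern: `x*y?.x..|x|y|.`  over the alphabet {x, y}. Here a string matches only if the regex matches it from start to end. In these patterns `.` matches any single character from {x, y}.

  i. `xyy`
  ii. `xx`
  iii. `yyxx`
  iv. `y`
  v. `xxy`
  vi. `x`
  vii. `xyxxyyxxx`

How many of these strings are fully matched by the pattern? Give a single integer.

2

i → no match
ii → no match
iii → no match
iv → match
v → no match
vi → match
vii → no match
Total matched: 2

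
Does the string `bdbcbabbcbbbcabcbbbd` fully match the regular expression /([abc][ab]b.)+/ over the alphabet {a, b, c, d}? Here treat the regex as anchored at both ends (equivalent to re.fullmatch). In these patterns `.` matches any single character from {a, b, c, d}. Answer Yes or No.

No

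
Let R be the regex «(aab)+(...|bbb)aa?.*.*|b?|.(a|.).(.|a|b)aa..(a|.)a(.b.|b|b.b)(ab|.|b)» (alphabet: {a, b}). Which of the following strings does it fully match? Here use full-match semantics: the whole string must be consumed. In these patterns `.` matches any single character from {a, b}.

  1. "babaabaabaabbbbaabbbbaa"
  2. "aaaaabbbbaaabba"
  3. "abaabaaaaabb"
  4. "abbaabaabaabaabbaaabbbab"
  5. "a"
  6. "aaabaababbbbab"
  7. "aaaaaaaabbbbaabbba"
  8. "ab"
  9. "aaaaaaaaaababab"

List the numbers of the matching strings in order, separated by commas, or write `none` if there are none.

1 → no match
2 → no match
3 → no match
4 → no match
5 → no match
6 → no match
7 → no match
8 → no match
9 → match

9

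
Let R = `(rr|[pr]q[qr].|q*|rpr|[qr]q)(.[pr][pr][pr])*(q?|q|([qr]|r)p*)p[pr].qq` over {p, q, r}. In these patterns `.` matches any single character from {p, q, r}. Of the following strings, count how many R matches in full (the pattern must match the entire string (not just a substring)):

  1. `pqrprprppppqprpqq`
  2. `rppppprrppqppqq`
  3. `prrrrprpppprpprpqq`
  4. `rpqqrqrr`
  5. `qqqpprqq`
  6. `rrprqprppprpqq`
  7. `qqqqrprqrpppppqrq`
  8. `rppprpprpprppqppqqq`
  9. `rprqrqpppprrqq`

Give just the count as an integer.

1

1 → no match
2 → no match
3 → no match
4 → no match — must end with `qq`
5 → match
6 → no match
7 → no match — must end with `qq`
8 → no match
9 → no match
Total matched: 1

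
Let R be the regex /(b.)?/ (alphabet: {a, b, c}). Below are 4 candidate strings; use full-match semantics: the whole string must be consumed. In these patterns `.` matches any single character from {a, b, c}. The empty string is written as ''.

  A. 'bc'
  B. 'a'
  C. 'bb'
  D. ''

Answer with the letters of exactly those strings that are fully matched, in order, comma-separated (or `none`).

A, C, D

A → match
B → no match
C → match
D → match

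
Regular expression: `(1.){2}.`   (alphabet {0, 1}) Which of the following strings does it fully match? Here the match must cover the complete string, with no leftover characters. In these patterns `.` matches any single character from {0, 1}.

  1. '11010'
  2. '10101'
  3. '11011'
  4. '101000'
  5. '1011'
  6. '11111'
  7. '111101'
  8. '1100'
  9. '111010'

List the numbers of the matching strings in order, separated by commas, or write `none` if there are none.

1 → no match
2 → match
3 → no match
4 → no match
5 → no match
6 → match
7 → no match
8 → no match
9 → no match

2, 6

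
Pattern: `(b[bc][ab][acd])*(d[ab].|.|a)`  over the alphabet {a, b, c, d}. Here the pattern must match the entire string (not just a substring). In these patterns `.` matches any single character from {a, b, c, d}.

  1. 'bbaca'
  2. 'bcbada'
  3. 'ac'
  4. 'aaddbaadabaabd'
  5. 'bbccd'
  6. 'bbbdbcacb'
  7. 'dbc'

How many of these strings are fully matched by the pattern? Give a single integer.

3

1 → match
2 → no match
3 → no match
4 → no match
5 → no match
6 → match
7 → match
Total matched: 3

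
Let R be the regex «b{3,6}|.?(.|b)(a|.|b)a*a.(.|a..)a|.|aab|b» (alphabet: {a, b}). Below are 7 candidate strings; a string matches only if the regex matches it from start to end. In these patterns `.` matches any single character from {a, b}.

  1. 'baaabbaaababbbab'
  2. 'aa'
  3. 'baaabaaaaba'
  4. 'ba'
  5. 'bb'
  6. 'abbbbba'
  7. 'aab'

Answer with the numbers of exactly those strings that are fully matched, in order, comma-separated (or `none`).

7

1 → no match
2 → no match
3 → no match
4 → no match
5 → no match
6 → no match
7 → match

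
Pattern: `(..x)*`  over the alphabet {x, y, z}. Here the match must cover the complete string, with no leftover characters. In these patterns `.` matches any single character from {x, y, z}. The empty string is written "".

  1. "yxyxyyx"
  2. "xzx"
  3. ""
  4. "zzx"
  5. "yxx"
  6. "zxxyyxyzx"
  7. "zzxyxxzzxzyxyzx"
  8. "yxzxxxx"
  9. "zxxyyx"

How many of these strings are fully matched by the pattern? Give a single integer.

1 → no match
2 → match
3 → match
4 → match
5 → match
6 → match
7 → match
8 → no match
9 → match
Total matched: 7

7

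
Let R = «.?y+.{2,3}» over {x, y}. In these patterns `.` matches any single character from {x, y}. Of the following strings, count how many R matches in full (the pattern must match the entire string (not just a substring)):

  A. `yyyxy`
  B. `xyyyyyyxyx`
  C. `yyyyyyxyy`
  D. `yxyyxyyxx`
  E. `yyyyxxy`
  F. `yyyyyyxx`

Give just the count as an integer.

A → match
B → match
C → match
D → no match
E → match
F → match
Total matched: 5

5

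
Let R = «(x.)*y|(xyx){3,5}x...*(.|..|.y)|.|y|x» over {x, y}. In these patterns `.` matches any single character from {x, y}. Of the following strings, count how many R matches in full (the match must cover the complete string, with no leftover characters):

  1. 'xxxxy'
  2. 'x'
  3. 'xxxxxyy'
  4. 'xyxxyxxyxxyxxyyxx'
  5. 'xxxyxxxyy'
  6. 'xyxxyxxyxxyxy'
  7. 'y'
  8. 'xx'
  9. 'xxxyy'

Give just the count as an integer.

1 → match
2 → match
3 → match
4 → match
5 → match
6 → match
7 → match
8 → no match
9 → match
Total matched: 8

8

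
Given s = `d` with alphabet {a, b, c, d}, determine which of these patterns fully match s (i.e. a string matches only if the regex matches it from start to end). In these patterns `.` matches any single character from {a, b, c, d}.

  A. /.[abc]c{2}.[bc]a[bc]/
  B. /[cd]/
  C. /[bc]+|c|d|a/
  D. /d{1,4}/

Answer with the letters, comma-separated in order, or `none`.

B, C, D

A → no match
B → match
C → match
D → match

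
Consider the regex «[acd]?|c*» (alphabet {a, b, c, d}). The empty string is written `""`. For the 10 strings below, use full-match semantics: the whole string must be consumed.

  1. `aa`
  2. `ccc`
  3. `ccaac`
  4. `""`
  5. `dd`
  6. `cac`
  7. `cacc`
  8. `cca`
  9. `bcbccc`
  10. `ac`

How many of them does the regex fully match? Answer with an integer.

1 → no match
2 → match
3 → no match
4 → match
5 → no match
6 → no match
7 → no match
8 → no match
9 → no match
10 → no match
Total matched: 2

2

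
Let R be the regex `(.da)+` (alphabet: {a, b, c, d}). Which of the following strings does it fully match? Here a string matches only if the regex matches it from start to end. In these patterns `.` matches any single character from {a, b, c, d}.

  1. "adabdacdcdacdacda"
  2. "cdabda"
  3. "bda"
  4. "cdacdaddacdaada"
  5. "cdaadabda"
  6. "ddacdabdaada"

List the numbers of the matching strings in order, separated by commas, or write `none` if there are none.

2, 3, 4, 5, 6

1 → no match
2 → match
3 → match
4 → match
5 → match
6 → match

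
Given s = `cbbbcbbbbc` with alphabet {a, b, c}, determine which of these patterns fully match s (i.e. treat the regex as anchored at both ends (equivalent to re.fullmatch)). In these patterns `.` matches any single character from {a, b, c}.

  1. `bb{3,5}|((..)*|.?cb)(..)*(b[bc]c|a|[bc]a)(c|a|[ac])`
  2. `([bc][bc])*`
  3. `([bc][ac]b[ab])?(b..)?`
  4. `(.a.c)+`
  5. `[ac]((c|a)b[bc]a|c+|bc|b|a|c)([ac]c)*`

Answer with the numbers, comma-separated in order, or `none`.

2

1 → no match
2 → match
3 → no match
4 → no match
5 → no match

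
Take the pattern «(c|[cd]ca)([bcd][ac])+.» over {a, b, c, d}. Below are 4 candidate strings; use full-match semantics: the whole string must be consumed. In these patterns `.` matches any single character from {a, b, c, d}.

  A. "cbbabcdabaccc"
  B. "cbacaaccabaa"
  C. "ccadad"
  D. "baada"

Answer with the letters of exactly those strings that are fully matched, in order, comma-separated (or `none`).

C

A → no match
B. "cbacaaccabaa" → no match
C. "ccadad" → match
D. "baada" → no match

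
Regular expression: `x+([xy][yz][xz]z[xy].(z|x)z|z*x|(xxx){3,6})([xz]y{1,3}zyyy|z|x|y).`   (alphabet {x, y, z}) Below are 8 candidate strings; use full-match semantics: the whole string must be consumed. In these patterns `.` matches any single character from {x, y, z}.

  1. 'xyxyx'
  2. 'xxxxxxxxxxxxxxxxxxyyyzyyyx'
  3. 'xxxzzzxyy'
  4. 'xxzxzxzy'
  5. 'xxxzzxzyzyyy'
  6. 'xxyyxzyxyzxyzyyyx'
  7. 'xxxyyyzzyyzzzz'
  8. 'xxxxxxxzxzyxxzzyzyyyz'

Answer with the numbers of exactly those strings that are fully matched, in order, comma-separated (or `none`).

1. 'xyxyx' → no match
2 → match
3. 'xxxzzzxyy' → match
4. 'xxzxzxzy' → no match
5. 'xxxzzxzyzyyy' → no match
6 → no match
7 → no match
8 → match

2, 3, 8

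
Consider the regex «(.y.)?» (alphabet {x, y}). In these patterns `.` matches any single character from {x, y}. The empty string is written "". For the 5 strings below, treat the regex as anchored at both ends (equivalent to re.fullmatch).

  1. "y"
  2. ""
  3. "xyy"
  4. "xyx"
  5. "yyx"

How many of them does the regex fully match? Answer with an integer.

4

1 → no match
2 → match
3 → match
4 → match
5 → match
Total matched: 4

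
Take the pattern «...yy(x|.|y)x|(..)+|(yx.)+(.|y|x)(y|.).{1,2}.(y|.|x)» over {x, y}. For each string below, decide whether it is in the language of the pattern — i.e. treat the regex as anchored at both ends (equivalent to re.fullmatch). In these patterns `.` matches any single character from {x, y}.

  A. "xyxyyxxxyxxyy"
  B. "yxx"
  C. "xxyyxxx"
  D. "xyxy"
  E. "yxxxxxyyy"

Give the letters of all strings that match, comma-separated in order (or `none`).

D, E

A → no match
B. "yxx" → no match
C. "xxyyxxx" → no match
D. "xyxy" → match
E. "yxxxxxyyy" → match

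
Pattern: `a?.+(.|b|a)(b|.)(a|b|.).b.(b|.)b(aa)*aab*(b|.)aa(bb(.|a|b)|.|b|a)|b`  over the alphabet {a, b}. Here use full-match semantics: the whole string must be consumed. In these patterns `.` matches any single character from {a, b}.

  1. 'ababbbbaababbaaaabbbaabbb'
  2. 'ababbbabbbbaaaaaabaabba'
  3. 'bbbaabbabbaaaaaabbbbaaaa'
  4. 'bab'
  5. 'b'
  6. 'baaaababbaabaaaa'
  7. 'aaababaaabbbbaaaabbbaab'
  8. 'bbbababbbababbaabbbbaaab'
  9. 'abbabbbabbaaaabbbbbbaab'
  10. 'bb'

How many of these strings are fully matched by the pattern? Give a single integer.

8

1 → match
2 → match
3 → match
4. 'bab' → no match
5. 'b' → match
6 → match
7 → match
8 → match
9 → match
10. 'bb' → no match
Total matched: 8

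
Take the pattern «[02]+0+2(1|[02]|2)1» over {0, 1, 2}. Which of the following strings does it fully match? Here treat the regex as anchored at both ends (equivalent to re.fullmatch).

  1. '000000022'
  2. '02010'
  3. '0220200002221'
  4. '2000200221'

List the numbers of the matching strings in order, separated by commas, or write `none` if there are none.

4

1 → no match — must end with '1'
2 → no match — must end with '1'
3 → no match
4 → match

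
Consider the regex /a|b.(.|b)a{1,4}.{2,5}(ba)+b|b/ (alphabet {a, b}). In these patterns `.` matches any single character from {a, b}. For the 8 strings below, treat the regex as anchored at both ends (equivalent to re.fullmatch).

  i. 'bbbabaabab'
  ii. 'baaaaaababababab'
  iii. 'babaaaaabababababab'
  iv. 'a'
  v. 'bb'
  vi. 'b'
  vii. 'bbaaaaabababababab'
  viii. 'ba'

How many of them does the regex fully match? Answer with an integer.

i → match
ii → match
iii → match
iv → match
v → no match
vi → match
vii → match
viii → no match
Total matched: 6

6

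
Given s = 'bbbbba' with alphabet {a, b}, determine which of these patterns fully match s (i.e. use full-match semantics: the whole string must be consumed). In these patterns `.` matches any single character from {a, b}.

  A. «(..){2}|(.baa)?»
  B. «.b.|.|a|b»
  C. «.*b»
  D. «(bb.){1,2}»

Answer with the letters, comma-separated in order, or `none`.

A → no match
B → no match
C → no match — must end with 'b'
D → match

D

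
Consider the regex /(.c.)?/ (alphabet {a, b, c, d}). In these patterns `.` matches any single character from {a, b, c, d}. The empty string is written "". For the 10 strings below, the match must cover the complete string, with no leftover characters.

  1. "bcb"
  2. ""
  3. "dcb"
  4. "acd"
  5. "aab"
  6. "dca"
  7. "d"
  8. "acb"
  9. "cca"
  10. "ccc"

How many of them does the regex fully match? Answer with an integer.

8

1 → match
2 → match
3 → match
4 → match
5 → no match
6 → match
7 → no match
8 → match
9 → match
10 → match
Total matched: 8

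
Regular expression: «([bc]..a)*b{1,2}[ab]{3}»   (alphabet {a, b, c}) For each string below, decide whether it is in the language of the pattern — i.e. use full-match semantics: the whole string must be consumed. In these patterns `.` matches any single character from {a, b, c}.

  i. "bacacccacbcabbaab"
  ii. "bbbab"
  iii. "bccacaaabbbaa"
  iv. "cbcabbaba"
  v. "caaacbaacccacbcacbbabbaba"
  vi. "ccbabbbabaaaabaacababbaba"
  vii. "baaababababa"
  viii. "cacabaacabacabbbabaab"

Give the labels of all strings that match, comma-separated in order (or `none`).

i, ii, iii, iv, v, vii

i → match
ii → match
iii → match
iv → match
v → match
vi → no match
vii → match
viii → no match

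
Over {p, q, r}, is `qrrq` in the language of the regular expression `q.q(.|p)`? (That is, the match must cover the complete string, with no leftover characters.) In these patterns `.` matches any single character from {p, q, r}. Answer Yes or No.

No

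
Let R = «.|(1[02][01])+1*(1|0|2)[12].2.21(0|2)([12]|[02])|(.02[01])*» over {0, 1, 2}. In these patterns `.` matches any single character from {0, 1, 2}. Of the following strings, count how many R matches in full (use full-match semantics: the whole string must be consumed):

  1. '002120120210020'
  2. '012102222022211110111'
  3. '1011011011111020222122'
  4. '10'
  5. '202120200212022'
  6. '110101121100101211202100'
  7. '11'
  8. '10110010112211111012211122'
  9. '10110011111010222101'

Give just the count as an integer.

2

1 → no match
2 → no match
3 → match
4. '10' → no match
5 → no match
6 → no match
7. '11' → no match
8 → no match
9 → match
Total matched: 2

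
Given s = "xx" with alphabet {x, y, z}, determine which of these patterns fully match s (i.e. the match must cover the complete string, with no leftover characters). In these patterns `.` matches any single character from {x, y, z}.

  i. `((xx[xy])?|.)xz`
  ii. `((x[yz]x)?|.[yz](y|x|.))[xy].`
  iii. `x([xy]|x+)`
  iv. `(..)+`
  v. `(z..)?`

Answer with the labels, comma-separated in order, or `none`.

i → no match — must end with "xz"
ii → match
iii → match
iv → match
v → no match

ii, iii, iv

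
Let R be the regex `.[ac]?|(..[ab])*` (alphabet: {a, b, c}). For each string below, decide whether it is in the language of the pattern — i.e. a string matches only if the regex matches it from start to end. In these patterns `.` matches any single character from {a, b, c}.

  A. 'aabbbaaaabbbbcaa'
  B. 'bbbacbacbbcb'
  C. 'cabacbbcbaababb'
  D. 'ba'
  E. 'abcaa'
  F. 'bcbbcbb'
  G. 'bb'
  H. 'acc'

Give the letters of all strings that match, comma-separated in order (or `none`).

B, C, D

A → no match
B. 'bbbacbacbbcb' → match
C → match
D. 'ba' → match
E. 'abcaa' → no match
F. 'bcbbcbb' → no match
G. 'bb' → no match
H. 'acc' → no match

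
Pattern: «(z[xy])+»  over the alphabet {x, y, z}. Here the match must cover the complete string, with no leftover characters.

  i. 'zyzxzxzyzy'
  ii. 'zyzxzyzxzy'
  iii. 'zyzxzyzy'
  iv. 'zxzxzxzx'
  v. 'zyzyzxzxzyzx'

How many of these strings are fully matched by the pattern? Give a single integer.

5

i → match
ii → match
iii → match
iv → match
v → match
Total matched: 5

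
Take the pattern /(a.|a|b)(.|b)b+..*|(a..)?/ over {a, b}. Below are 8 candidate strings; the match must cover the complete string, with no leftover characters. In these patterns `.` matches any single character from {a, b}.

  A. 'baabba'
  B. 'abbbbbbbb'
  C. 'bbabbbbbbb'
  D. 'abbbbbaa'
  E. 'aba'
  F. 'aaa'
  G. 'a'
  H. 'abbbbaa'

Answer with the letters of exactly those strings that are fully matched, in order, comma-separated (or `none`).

A → no match
B → match
C → no match
D → match
E → match
F → match
G → no match
H → match

B, D, E, F, H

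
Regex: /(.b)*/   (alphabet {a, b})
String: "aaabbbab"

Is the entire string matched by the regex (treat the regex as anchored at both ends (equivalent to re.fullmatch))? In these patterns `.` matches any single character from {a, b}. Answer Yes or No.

No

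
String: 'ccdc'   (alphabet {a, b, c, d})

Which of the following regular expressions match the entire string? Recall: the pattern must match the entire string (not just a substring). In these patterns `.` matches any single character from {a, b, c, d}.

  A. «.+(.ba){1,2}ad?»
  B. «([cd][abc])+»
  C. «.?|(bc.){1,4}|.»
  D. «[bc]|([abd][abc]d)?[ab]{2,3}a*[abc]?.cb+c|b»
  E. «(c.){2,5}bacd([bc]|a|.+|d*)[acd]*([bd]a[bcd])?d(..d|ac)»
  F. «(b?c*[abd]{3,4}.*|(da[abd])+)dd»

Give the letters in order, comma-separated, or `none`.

A → no match
B → match
C → no match
D → no match
E → no match
F → no match — must end with 'dd'

B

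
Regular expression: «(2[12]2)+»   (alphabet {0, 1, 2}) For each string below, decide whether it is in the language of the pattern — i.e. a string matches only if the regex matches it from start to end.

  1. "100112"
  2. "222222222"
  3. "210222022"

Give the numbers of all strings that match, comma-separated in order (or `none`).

1 → no match — must start with "2"
2 → match
3 → no match

2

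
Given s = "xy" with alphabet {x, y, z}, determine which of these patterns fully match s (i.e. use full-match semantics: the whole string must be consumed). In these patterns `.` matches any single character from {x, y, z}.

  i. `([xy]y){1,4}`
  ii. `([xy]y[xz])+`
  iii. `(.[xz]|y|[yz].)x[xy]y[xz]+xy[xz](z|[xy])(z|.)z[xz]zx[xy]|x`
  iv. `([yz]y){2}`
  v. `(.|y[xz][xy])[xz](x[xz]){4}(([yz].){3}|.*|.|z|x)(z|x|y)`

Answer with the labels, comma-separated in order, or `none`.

i

i → match
ii → no match
iii → no match
iv → no match
v → no match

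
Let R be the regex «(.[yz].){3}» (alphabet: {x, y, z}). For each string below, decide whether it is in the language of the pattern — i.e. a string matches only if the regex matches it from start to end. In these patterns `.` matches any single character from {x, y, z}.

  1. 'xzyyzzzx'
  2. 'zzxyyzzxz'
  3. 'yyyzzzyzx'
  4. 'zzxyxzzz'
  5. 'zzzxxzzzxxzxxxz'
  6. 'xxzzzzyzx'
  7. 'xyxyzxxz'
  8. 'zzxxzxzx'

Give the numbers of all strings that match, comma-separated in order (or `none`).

3

1. 'xzyyzzzx' → no match
2. 'zzxyyzzxz' → no match
3. 'yyyzzzyzx' → match
4. 'zzxyxzzz' → no match
5 → no match
6. 'xxzzzzyzx' → no match
7. 'xyxyzxxz' → no match
8. 'zzxxzxzx' → no match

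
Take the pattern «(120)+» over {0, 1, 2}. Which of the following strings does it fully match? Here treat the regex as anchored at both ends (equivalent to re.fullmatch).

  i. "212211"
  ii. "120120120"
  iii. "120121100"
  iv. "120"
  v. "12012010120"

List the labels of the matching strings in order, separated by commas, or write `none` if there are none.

i → no match — must start with "120"
ii → match
iii → no match — must end with "120"
iv → match
v → no match

ii, iv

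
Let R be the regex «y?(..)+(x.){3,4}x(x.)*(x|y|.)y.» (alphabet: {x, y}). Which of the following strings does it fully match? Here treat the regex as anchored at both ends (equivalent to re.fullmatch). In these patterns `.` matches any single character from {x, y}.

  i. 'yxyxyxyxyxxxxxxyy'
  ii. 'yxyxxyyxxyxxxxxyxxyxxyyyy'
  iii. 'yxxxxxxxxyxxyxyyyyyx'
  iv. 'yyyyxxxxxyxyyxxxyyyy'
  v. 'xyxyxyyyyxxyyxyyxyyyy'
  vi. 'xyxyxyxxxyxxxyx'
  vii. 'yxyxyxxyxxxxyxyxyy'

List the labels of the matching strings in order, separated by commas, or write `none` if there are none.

i → match
ii → no match
iii → no match
iv → no match
v → no match
vi → no match
vii → no match

i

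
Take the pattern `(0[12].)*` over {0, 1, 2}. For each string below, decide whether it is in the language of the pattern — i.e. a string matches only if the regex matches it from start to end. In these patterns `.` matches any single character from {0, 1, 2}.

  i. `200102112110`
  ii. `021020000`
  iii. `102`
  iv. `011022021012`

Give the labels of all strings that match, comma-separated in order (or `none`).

i. `200102112110` → no match
ii. `021020000` → no match
iii. `102` → no match
iv. `011022021012` → match

iv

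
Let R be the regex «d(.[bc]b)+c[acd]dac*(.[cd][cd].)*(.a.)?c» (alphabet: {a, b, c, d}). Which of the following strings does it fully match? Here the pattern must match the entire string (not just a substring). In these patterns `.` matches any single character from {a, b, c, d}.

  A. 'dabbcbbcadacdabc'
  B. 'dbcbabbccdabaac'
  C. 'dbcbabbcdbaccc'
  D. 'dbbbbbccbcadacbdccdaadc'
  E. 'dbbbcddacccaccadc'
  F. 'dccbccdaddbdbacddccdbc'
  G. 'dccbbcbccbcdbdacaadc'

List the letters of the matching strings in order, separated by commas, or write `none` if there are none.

A, B

A → match
B → match
C → no match
D → no match
E → no match
F → no match
G → no match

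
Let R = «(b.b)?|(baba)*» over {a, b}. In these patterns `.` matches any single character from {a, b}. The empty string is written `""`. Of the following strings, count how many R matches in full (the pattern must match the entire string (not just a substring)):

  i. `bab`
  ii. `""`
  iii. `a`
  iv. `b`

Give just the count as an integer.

2

i → match
ii → match
iii → no match
iv → no match
Total matched: 2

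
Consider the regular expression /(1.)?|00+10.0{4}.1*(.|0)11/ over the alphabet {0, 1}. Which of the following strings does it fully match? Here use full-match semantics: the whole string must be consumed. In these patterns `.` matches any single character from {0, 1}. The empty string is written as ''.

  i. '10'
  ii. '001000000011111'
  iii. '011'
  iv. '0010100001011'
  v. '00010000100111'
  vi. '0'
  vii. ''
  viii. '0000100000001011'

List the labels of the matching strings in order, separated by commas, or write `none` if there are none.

i → match
ii → match
iii → no match
iv → match
v → no match
vi → no match
vii → match
viii → match

i, ii, iv, vii, viii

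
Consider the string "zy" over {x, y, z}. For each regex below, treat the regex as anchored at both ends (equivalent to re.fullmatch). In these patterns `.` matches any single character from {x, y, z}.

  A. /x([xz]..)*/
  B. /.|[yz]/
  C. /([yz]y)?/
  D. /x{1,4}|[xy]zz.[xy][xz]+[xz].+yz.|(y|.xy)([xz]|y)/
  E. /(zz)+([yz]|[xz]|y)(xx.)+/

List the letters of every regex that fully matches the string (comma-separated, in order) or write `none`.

A → no match — must start with "x"
B → no match
C → match
D → no match
E → no match — must start with "zz"

C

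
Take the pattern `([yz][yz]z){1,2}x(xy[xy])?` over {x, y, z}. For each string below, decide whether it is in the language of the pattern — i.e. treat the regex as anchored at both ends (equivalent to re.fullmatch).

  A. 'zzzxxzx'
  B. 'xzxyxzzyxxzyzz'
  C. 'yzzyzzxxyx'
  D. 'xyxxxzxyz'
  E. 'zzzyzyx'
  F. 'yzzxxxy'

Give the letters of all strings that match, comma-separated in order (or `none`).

A → no match
B → no match
C → match
D → no match
E → no match
F → no match

C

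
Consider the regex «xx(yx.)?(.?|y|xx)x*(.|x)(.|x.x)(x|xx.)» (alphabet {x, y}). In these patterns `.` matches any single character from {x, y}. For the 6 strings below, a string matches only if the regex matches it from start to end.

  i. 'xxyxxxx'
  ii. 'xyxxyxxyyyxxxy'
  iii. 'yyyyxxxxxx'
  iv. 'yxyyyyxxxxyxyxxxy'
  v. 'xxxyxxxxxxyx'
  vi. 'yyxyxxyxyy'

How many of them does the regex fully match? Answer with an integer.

1

i → match
ii → no match — must start with 'xx'
iii → no match — must start with 'xx'
iv → no match — must start with 'xx'
v → no match
vi → no match — must start with 'xx'
Total matched: 1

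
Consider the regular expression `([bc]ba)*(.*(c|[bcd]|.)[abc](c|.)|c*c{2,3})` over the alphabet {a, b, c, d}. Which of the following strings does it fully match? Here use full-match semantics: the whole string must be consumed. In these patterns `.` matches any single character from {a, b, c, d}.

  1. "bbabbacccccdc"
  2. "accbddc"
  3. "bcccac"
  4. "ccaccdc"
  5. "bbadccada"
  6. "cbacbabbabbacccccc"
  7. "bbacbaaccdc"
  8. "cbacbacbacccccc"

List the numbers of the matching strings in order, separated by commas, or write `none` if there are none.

3, 6, 8

1 → no match
2 → no match
3 → match
4 → no match
5 → no match
6 → match
7 → no match
8 → match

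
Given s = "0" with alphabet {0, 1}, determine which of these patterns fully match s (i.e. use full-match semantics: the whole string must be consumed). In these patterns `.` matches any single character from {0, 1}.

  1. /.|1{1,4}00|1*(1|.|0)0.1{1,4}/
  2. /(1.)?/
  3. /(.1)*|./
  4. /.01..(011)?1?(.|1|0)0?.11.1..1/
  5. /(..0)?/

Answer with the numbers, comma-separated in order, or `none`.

1, 3

1 → match
2 → no match
3 → match
4 → no match — must end with "1"
5 → no match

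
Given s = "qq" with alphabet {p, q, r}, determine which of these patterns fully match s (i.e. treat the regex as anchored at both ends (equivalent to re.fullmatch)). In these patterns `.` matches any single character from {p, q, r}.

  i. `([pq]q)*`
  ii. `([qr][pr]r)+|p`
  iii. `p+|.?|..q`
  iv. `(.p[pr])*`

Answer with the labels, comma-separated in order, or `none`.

i

i → match
ii → no match
iii → no match
iv → no match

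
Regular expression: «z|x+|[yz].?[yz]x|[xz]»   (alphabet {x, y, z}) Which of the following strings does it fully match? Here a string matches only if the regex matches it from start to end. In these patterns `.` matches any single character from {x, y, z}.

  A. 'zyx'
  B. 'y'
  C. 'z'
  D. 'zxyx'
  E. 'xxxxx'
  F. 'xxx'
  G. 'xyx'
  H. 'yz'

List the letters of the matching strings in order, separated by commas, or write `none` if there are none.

A, C, D, E, F

A. 'zyx' → match
B. 'y' → no match
C. 'z' → match
D. 'zxyx' → match
E. 'xxxxx' → match
F. 'xxx' → match
G. 'xyx' → no match
H. 'yz' → no match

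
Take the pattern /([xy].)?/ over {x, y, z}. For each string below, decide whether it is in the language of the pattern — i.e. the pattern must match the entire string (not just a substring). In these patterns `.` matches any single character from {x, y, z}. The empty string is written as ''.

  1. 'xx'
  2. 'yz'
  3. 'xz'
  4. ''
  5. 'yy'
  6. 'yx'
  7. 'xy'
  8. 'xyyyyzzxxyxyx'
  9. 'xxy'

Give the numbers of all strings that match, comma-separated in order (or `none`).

1, 2, 3, 4, 5, 6, 7

1. 'xx' → match
2. 'yz' → match
3. 'xz' → match
4. '' → match
5. 'yy' → match
6. 'yx' → match
7. 'xy' → match
8 → no match
9. 'xxy' → no match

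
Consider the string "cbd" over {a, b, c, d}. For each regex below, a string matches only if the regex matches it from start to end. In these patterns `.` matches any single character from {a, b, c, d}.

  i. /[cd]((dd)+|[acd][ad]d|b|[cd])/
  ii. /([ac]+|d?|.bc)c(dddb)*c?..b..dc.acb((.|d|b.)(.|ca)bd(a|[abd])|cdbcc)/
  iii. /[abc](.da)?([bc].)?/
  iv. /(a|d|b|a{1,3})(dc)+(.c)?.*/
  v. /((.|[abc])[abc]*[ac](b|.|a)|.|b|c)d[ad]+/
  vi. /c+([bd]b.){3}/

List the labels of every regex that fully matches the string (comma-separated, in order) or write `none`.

i → no match
ii → no match
iii → match
iv → no match
v → no match
vi → no match

iii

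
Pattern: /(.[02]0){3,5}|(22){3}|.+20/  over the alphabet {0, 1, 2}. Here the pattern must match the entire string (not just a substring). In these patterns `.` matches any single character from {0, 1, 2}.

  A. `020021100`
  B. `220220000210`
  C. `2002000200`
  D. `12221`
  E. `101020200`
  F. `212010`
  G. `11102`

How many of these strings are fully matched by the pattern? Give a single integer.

A → no match
B → no match
C → no match
D → no match
E → no match
F → no match
G → no match
Total matched: 0

0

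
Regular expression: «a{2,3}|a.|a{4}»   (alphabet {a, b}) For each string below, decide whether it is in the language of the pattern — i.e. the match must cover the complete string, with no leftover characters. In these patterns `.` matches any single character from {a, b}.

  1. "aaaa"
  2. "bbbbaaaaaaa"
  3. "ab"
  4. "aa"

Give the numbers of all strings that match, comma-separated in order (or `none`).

1, 3, 4

1 → match
2 → no match — must start with "a"
3 → match
4 → match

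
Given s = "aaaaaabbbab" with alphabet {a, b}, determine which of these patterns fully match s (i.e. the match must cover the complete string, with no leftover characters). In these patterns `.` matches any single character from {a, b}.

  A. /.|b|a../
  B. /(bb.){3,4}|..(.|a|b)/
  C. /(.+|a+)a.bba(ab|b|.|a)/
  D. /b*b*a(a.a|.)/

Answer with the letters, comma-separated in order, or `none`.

C

A → no match
B → no match
C → match
D → no match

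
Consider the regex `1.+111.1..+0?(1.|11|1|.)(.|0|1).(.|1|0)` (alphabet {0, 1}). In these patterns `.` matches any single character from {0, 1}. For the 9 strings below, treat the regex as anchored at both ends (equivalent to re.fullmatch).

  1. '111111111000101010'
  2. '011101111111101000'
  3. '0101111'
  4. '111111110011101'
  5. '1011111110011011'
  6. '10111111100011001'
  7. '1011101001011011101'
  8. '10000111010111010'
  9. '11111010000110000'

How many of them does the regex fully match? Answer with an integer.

7

1 → match
2 → no match — must start with '1'
3 → no match — must start with '1'
4 → match
5 → match
6 → match
7 → match
8 → match
9 → match
Total matched: 7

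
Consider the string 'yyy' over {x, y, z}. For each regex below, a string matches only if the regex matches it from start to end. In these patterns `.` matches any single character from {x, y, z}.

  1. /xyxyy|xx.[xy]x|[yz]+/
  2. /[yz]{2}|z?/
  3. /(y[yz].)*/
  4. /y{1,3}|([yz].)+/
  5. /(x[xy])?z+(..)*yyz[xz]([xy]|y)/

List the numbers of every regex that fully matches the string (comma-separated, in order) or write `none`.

1 → match
2 → no match
3 → match
4 → match
5 → no match

1, 3, 4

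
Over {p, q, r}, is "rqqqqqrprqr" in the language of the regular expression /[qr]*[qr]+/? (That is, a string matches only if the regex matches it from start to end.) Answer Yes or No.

No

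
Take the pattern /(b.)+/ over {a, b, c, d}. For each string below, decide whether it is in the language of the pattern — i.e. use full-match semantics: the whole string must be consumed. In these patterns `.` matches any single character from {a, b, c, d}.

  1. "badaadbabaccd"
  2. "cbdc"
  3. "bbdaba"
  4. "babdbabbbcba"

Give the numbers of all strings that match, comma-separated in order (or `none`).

1 → no match
2 → no match — must start with "b"
3 → no match
4 → match

4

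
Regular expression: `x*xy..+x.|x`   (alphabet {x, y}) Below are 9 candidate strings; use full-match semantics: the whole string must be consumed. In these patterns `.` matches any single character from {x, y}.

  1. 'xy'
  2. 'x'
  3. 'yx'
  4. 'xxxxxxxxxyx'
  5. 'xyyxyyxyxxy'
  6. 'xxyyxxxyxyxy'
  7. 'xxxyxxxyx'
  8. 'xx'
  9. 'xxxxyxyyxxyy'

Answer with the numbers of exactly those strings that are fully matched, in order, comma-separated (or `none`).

1. 'xy' → no match
2. 'x' → match
3. 'yx' → no match
4. 'xxxxxxxxxyx' → no match
5. 'xyyxyyxyxxy' → match
6. 'xxyyxxxyxyxy' → match
7. 'xxxyxxxyx' → no match
8. 'xx' → no match
9. 'xxxxyxyyxxyy' → no match

2, 5, 6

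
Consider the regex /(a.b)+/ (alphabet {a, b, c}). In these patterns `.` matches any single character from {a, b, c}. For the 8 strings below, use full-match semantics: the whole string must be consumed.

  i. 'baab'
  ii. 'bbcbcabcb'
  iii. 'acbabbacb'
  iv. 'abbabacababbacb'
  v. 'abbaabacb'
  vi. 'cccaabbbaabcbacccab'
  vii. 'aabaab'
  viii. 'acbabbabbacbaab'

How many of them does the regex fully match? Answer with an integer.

i → no match — must start with 'a'
ii → no match — must start with 'a'
iii → match
iv → no match
v → match
vi → no match — must start with 'a'
vii → match
viii → match
Total matched: 4

4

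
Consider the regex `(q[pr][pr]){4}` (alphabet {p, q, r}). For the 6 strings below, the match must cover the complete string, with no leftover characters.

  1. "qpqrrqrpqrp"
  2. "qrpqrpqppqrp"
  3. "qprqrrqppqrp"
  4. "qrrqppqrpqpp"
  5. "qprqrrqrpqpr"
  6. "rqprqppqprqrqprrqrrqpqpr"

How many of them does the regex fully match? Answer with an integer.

4

1 → no match
2 → match
3 → match
4 → match
5 → match
6 → no match — must start with "q"
Total matched: 4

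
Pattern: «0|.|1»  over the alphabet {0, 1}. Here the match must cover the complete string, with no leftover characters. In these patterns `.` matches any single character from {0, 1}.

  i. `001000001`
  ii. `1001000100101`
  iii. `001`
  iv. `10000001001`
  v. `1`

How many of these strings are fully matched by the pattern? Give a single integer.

i → no match
ii → no match
iii → no match
iv → no match
v → match
Total matched: 1

1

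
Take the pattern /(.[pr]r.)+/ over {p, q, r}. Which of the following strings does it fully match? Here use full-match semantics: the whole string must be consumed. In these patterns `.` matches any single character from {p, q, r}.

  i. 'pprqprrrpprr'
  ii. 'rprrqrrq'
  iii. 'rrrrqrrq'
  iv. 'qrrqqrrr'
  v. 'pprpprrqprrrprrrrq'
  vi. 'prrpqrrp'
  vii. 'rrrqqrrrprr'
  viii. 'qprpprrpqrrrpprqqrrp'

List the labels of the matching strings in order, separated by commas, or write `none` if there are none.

i. 'pprqprrrpprr' → match
ii. 'rprrqrrq' → match
iii. 'rrrrqrrq' → match
iv. 'qrrqqrrr' → match
v → no match
vi. 'prrpqrrp' → match
vii. 'rrrqqrrrprr' → no match
viii → match

i, ii, iii, iv, vi, viii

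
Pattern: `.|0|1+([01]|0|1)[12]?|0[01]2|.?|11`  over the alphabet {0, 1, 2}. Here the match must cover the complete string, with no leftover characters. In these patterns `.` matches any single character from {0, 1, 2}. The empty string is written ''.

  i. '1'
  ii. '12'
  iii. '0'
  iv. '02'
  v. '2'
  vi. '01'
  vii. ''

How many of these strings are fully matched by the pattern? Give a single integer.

i → match
ii → no match
iii → match
iv → no match
v → match
vi → no match
vii → match
Total matched: 4

4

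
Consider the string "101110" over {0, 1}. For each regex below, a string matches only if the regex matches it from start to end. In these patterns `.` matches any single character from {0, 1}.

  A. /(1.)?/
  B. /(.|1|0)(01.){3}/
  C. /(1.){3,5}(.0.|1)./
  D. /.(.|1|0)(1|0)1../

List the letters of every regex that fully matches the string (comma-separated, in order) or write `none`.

A → no match
B → no match
C → no match
D → match

D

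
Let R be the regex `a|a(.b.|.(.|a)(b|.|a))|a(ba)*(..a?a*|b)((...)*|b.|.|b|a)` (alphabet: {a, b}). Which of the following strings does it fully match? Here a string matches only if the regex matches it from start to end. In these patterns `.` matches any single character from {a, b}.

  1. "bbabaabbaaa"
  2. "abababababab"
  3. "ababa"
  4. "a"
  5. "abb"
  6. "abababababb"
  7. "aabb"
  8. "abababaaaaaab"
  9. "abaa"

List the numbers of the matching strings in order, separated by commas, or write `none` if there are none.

1 → no match — must start with "a"
2 → match
3 → match
4 → match
5 → match
6 → match
7 → match
8 → match
9 → match

2, 3, 4, 5, 6, 7, 8, 9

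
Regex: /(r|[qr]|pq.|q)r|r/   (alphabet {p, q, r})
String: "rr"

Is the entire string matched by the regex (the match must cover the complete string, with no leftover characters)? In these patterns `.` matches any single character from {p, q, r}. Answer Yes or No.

Yes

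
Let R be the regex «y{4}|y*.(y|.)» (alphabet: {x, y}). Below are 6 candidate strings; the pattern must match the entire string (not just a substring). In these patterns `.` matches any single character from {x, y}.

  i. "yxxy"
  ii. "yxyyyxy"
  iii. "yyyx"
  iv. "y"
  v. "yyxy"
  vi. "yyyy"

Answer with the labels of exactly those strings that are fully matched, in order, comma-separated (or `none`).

iii, v, vi

i → no match
ii → no match
iii → match
iv → no match
v → match
vi → match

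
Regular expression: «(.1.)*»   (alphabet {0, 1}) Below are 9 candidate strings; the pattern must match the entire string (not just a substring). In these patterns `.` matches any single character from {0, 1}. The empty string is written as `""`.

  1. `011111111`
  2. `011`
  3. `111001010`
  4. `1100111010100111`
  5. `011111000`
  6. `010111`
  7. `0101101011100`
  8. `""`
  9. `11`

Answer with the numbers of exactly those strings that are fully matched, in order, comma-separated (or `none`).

1, 2, 6, 8

1 → match
2 → match
3 → no match
4 → no match
5 → no match
6 → match
7 → no match
8 → match
9 → no match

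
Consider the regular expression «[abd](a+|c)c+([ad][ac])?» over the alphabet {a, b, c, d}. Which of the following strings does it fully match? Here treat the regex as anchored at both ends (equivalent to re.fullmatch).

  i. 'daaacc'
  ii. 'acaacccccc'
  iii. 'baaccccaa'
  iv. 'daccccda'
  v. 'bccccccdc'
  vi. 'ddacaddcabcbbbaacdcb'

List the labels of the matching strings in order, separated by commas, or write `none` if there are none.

i → match
ii → no match
iii → match
iv → match
v → match
vi → no match

i, iii, iv, v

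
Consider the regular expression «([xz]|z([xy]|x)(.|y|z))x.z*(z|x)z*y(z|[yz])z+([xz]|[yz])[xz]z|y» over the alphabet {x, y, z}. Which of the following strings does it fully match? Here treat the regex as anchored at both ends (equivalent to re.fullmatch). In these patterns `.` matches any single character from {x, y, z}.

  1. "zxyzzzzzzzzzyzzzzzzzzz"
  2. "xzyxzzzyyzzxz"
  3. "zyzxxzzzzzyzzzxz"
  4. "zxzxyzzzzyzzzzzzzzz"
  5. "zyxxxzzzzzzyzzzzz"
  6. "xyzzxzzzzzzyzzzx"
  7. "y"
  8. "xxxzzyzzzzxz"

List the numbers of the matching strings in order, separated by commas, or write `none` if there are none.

1, 3, 4, 5, 7, 8

1 → match
2 → no match
3 → match
4 → match
5 → match
6 → no match
7 → match
8 → match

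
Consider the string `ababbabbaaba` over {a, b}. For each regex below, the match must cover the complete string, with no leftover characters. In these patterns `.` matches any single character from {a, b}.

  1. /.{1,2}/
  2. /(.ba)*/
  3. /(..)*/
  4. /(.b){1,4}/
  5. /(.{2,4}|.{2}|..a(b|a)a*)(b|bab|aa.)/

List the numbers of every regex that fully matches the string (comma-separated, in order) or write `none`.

2, 3

1 → no match
2 → match
3 → match
4 → no match — must end with `b`
5 → no match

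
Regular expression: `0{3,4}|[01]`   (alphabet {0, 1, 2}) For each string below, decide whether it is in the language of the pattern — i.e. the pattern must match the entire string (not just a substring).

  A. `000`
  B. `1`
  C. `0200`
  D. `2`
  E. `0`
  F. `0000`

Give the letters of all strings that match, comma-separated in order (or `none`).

A → match
B → match
C → no match
D → no match
E → match
F → match

A, B, E, F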